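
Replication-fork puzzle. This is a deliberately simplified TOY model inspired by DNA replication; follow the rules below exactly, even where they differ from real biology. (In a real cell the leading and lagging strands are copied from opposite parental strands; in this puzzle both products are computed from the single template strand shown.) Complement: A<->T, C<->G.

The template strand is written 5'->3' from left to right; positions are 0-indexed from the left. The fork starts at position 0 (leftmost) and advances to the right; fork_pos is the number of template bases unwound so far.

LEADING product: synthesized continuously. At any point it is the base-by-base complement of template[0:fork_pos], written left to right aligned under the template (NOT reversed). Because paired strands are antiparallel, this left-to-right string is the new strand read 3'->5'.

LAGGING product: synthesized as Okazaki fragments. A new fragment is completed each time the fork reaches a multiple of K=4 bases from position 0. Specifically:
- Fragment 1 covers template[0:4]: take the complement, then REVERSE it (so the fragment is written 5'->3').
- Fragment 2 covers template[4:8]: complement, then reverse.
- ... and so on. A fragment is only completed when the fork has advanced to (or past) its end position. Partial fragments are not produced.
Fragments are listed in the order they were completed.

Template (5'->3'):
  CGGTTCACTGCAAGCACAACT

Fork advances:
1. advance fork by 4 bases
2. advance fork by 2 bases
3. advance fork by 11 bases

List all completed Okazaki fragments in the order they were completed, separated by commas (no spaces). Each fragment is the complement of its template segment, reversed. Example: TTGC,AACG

Answer: ACCG,GTGA,TGCA,TGCT

Derivation:
Step 1: advance 4 -> fork_pos = 0 + 4 = 4. Reached multiple(s) of 4: 4 -> fragment 1 completed (1 total).
Step 2: advance 2 -> fork_pos = 4 + 2 = 6. Next multiple of 4 is 8 (not reached); still 1 fragment(s).
Step 3: advance 11 -> fork_pos = 6 + 11 = 17. Reached multiple(s) of 4: 8, 12, 16 -> fragments 2-4 completed (4 total).
Final fork_pos = 17, so 4 fragment(s) are complete. Build each: template segment -> complement -> reverse.
Fragment 1: template[0:4] = CGGT -> complement GCCA -> reversed ACCG
Fragment 2: template[4:8] = TCAC -> complement AGTG -> reversed GTGA
Fragment 3: template[8:12] = TGCA -> complement ACGT -> reversed TGCA
Fragment 4: template[12:16] = AGCA -> complement TCGT -> reversed TGCT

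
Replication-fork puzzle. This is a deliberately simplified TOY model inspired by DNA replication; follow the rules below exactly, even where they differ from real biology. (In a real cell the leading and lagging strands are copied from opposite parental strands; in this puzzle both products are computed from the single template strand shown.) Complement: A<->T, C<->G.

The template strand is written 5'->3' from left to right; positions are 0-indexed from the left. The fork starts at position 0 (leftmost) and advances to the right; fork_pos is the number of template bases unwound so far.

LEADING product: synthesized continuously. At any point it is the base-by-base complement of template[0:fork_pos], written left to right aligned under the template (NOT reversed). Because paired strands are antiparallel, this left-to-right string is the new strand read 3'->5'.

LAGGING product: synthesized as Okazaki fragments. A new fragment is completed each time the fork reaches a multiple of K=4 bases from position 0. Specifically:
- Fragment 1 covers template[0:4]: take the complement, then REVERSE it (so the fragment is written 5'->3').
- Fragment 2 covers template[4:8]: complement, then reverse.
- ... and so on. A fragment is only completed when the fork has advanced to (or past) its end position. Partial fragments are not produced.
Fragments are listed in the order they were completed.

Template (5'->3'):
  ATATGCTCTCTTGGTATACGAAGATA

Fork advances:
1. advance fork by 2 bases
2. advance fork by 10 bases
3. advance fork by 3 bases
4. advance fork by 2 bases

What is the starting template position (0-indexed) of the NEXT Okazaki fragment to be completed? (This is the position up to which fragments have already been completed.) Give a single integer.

Answer: 16

Derivation:
Step 1: advance 2 -> fork_pos = 0 + 2 = 2. Next multiple of 4 is 4 (not reached); still 0 fragment(s).
Step 2: advance 10 -> fork_pos = 2 + 10 = 12. Reached multiple(s) of 4: 4, 8, 12 -> fragments 1-3 completed (3 total).
Step 3: advance 3 -> fork_pos = 12 + 3 = 15. Next multiple of 4 is 16 (not reached); still 3 fragment(s).
Step 4: advance 2 -> fork_pos = 15 + 2 = 17. Reached multiple(s) of 4: 16 -> fragment 4 completed (4 total).
4 fragment(s) completed, covering template[0:16] (4 x 4 = 16). The next fragment, fragment 5, covers template[16:20], so it starts at position 16.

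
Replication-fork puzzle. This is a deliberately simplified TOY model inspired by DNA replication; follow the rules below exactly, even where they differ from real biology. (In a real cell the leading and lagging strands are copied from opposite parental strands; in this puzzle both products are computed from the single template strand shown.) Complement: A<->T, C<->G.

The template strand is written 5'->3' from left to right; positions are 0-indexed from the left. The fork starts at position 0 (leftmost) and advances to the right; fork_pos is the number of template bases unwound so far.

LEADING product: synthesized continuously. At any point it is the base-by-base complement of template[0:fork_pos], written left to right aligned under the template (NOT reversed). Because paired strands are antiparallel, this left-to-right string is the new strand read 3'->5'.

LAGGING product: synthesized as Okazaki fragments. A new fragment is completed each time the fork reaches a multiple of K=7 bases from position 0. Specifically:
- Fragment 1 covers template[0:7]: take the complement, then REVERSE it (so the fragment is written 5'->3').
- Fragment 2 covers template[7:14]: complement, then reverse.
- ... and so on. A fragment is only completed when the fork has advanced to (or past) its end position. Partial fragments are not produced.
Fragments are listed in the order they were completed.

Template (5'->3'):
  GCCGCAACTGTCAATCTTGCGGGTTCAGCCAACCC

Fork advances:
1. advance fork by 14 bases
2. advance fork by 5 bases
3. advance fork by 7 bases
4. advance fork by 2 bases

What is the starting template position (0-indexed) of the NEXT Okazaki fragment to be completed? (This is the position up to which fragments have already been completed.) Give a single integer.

Answer: 28

Derivation:
Step 1: advance 14 -> fork_pos = 0 + 14 = 14. Reached multiple(s) of 7: 7, 14 -> fragments 1-2 completed (2 total).
Step 2: advance 5 -> fork_pos = 14 + 5 = 19. Next multiple of 7 is 21 (not reached); still 2 fragment(s).
Step 3: advance 7 -> fork_pos = 19 + 7 = 26. Reached multiple(s) of 7: 21 -> fragment 3 completed (3 total).
Step 4: advance 2 -> fork_pos = 26 + 2 = 28. Reached multiple(s) of 7: 28 -> fragment 4 completed (4 total).
4 fragment(s) completed, covering template[0:28] (4 x 7 = 28). The next fragment, fragment 5, covers template[28:35], so it starts at position 28.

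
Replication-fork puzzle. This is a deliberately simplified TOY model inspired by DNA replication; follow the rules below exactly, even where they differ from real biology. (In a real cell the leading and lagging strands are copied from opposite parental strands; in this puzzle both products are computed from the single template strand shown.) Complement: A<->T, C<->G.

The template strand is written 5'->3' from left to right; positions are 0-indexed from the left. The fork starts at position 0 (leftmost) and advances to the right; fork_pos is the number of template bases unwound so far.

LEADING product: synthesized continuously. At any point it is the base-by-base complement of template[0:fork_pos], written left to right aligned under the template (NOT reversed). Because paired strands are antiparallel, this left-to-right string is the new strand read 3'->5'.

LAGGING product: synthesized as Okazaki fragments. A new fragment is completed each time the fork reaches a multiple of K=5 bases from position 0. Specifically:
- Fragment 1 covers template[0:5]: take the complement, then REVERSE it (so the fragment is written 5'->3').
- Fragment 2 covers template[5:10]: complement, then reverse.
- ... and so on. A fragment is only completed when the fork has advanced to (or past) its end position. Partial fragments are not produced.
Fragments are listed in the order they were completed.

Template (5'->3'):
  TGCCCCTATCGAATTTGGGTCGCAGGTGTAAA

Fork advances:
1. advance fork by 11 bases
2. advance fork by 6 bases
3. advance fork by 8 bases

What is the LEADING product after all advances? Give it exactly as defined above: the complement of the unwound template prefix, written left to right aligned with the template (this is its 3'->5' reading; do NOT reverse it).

Step 1: advance 11 -> fork_pos = 0 + 11 = 11.
Step 2: advance 6 -> fork_pos = 11 + 6 = 17.
Step 3: advance 8 -> fork_pos = 17 + 8 = 25.
Unwound prefix: template[0:25] = TGCCCCTATCGAATTTGGGTCGCAG
Complement it base by base (A<->T, C<->G), keeping left-to-right order:
  [0:5] TGCCC -> ACGGG
  [5:10] CTATC -> GATAG
  [10:15] GAATT -> CTTAA
  [15:20] TGGGT -> ACCCA
  [20:25] CGCAG -> GCGTC
Concatenate: ACGGGGATAGCTTAAACCCAGCGTC (length 25; written aligned with the template, i.e. 3'->5').

Answer: ACGGGGATAGCTTAAACCCAGCGTC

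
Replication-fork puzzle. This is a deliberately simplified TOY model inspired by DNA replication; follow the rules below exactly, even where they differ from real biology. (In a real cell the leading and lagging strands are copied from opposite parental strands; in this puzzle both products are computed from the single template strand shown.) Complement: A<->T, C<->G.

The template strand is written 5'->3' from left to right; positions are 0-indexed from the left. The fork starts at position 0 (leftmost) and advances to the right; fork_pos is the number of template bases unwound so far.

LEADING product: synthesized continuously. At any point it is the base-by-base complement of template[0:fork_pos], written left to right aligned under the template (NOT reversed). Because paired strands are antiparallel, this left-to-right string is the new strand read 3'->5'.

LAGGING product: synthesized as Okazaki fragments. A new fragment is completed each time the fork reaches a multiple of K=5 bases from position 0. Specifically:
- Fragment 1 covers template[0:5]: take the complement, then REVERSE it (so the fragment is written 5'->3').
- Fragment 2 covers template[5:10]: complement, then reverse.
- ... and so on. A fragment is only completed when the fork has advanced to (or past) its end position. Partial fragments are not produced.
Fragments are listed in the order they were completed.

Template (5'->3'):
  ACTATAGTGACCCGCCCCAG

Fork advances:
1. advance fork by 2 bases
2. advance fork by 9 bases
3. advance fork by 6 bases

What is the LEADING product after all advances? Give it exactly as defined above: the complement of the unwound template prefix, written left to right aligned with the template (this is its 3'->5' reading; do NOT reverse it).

Answer: TGATATCACTGGGCGGG

Derivation:
Step 1: advance 2 -> fork_pos = 0 + 2 = 2.
Step 2: advance 9 -> fork_pos = 2 + 9 = 11.
Step 3: advance 6 -> fork_pos = 11 + 6 = 17.
Unwound prefix: template[0:17] = ACTATAGTGACCCGCCC
Complement it base by base (A<->T, C<->G), keeping left-to-right order:
  [0:5] ACTAT -> TGATA
  [5:10] AGTGA -> TCACT
  [10:15] CCCGC -> GGGCG
  [15:17] CC -> GG
Concatenate: TGATATCACTGGGCGGG (length 17; written aligned with the template, i.e. 3'->5').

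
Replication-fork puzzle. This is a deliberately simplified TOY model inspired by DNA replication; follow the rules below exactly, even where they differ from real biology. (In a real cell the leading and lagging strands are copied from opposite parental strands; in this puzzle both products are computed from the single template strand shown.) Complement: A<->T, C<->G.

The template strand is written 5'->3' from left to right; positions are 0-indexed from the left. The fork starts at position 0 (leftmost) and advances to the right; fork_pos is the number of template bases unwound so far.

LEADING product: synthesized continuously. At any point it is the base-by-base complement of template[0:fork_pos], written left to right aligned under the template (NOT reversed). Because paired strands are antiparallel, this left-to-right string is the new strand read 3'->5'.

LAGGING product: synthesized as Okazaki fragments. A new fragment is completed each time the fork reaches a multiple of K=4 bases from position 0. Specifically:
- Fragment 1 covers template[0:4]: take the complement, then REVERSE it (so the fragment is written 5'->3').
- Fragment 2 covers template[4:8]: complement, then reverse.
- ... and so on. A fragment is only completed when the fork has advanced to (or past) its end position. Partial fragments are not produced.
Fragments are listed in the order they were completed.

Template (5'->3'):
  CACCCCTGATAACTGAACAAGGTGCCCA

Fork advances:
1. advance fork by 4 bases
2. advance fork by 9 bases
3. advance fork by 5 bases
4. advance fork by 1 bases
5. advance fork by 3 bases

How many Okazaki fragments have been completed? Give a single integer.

Step 1: advance 4 -> fork_pos = 0 + 4 = 4. Reached multiple(s) of 4: 4 -> fragment 1 completed (1 total).
Step 2: advance 9 -> fork_pos = 4 + 9 = 13. Reached multiple(s) of 4: 8, 12 -> fragments 2-3 completed (3 total).
Step 3: advance 5 -> fork_pos = 13 + 5 = 18. Reached multiple(s) of 4: 16 -> fragment 4 completed (4 total).
Step 4: advance 1 -> fork_pos = 18 + 1 = 19. Next multiple of 4 is 20 (not reached); still 4 fragment(s).
Step 5: advance 3 -> fork_pos = 19 + 3 = 22. Reached multiple(s) of 4: 20 -> fragment 5 completed (5 total).
Check: final fork_pos = 22; the multiples of 4 that are <= 22 are 4..20 -> 22 // 4 = 5 completed fragment(s).

Answer: 5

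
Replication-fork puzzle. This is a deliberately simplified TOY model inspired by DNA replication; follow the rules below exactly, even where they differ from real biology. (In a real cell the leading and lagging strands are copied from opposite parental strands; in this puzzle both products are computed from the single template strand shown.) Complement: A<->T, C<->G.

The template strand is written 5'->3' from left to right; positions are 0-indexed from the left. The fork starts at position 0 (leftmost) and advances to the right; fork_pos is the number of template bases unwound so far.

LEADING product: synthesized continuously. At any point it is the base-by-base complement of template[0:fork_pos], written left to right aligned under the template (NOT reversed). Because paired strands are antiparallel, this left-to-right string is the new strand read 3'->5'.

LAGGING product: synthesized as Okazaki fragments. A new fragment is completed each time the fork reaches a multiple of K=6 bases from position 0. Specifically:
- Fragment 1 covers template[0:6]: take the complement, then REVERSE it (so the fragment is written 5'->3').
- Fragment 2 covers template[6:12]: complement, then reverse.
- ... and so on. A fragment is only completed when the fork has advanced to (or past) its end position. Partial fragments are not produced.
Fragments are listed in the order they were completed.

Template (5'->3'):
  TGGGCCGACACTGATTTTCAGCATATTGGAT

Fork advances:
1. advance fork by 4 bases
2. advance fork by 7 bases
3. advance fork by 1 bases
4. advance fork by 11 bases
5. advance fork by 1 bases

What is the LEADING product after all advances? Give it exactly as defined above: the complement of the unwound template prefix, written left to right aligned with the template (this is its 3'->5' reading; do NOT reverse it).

Answer: ACCCGGCTGTGACTAAAAGTCGTA

Derivation:
Step 1: advance 4 -> fork_pos = 0 + 4 = 4.
Step 2: advance 7 -> fork_pos = 4 + 7 = 11.
Step 3: advance 1 -> fork_pos = 11 + 1 = 12.
Step 4: advance 11 -> fork_pos = 12 + 11 = 23.
Step 5: advance 1 -> fork_pos = 23 + 1 = 24.
Unwound prefix: template[0:24] = TGGGCCGACACTGATTTTCAGCAT
Complement it base by base (A<->T, C<->G), keeping left-to-right order:
  [0:5] TGGGC -> ACCCG
  [5:10] CGACA -> GCTGT
  [10:15] CTGAT -> GACTA
  [15:20] TTTCA -> AAAGT
  [20:24] GCAT -> CGTA
Concatenate: ACCCGGCTGTGACTAAAAGTCGTA (length 24; written aligned with the template, i.e. 3'->5').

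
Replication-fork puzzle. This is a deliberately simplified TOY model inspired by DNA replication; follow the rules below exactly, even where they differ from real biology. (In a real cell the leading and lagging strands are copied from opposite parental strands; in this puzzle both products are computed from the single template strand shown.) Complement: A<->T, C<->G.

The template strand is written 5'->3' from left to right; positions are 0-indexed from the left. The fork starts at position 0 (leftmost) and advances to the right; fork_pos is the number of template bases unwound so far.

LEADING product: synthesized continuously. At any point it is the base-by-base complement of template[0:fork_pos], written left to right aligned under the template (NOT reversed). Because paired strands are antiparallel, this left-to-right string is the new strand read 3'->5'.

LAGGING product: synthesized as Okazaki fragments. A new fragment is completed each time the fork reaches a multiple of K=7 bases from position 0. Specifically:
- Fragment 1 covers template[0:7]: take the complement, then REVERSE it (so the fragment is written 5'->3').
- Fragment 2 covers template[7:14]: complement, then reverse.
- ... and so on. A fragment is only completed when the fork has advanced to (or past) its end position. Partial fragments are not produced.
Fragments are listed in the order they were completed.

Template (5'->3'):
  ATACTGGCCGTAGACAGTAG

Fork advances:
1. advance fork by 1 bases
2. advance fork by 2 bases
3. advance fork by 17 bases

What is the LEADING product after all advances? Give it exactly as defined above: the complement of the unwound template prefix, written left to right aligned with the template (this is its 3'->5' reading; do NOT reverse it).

Step 1: advance 1 -> fork_pos = 0 + 1 = 1.
Step 2: advance 2 -> fork_pos = 1 + 2 = 3.
Step 3: advance 17 -> fork_pos = 3 + 17 = 20.
Unwound prefix: template[0:20] = ATACTGGCCGTAGACAGTAG
Complement it base by base (A<->T, C<->G), keeping left-to-right order:
  [0:5] ATACT -> TATGA
  [5:10] GGCCG -> CCGGC
  [10:15] TAGAC -> ATCTG
  [15:20] AGTAG -> TCATC
Concatenate: TATGACCGGCATCTGTCATC (length 20; written aligned with the template, i.e. 3'->5').

Answer: TATGACCGGCATCTGTCATC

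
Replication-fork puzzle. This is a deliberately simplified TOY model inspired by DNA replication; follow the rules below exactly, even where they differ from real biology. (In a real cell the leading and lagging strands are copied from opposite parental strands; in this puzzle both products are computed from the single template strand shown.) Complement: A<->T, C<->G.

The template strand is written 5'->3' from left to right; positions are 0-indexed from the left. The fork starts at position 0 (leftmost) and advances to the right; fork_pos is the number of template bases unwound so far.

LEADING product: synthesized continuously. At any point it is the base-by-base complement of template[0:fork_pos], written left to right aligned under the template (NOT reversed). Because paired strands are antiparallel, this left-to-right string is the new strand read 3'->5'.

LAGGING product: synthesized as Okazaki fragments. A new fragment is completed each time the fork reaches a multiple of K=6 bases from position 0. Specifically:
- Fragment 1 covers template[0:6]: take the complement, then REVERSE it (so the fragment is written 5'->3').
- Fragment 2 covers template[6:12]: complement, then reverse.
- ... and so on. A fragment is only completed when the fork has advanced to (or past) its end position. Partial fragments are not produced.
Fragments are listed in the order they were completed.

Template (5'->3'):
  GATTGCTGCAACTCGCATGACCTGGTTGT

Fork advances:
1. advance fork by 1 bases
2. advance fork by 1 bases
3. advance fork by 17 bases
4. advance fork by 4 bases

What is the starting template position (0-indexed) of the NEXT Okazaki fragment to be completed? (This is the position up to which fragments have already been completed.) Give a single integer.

Step 1: advance 1 -> fork_pos = 0 + 1 = 1. Next multiple of 6 is 6 (not reached); still 0 fragment(s).
Step 2: advance 1 -> fork_pos = 1 + 1 = 2. Next multiple of 6 is 6 (not reached); still 0 fragment(s).
Step 3: advance 17 -> fork_pos = 2 + 17 = 19. Reached multiple(s) of 6: 6, 12, 18 -> fragments 1-3 completed (3 total).
Step 4: advance 4 -> fork_pos = 19 + 4 = 23. Next multiple of 6 is 24 (not reached); still 3 fragment(s).
3 fragment(s) completed, covering template[0:18] (3 x 6 = 18). The next fragment, fragment 4, covers template[18:24], so it starts at position 18.

Answer: 18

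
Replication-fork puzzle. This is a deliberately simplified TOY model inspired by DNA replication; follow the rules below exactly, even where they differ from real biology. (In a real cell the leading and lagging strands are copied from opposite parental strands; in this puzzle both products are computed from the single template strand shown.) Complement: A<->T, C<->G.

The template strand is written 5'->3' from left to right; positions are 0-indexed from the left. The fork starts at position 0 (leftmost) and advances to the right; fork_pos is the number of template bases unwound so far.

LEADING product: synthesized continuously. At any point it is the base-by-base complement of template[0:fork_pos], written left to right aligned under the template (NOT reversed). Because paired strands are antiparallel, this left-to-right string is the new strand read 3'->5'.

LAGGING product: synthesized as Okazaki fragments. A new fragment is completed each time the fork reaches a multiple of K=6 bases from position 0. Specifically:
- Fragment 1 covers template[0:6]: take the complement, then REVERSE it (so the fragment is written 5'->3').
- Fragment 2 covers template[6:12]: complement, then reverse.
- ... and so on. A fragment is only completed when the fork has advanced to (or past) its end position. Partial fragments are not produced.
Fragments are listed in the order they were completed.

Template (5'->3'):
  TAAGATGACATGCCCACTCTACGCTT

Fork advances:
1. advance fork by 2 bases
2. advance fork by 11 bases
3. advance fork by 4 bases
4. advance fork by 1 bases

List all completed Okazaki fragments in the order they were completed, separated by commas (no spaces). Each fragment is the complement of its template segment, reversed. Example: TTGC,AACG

Step 1: advance 2 -> fork_pos = 0 + 2 = 2. Next multiple of 6 is 6 (not reached); still 0 fragment(s).
Step 2: advance 11 -> fork_pos = 2 + 11 = 13. Reached multiple(s) of 6: 6, 12 -> fragments 1-2 completed (2 total).
Step 3: advance 4 -> fork_pos = 13 + 4 = 17. Next multiple of 6 is 18 (not reached); still 2 fragment(s).
Step 4: advance 1 -> fork_pos = 17 + 1 = 18. Reached multiple(s) of 6: 18 -> fragment 3 completed (3 total).
Final fork_pos = 18, so 3 fragment(s) are complete. Build each: template segment -> complement -> reverse.
Fragment 1: template[0:6] = TAAGAT -> complement ATTCTA -> reversed ATCTTA
Fragment 2: template[6:12] = GACATG -> complement CTGTAC -> reversed CATGTC
Fragment 3: template[12:18] = CCCACT -> complement GGGTGA -> reversed AGTGGG

Answer: ATCTTA,CATGTC,AGTGGG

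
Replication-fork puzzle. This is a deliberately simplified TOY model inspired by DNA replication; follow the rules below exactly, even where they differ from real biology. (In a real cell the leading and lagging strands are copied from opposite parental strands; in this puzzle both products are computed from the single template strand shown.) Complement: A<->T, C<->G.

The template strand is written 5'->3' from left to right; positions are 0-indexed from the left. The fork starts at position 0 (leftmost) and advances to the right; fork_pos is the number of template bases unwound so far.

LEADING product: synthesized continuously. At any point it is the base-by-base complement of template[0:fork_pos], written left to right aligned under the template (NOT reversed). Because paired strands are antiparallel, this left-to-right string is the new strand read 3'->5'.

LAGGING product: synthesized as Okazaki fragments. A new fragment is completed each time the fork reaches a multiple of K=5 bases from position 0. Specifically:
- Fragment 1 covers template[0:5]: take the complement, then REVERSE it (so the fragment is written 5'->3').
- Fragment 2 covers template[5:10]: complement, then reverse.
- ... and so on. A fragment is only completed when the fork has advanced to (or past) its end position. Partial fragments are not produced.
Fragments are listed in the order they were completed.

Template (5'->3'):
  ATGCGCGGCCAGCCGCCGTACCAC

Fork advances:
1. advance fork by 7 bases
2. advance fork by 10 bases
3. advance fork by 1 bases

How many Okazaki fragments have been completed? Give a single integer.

Answer: 3

Derivation:
Step 1: advance 7 -> fork_pos = 0 + 7 = 7. Reached multiple(s) of 5: 5 -> fragment 1 completed (1 total).
Step 2: advance 10 -> fork_pos = 7 + 10 = 17. Reached multiple(s) of 5: 10, 15 -> fragments 2-3 completed (3 total).
Step 3: advance 1 -> fork_pos = 17 + 1 = 18. Next multiple of 5 is 20 (not reached); still 3 fragment(s).
Check: final fork_pos = 18; the multiples of 5 that are <= 18 are 5..15 -> 18 // 5 = 3 completed fragment(s).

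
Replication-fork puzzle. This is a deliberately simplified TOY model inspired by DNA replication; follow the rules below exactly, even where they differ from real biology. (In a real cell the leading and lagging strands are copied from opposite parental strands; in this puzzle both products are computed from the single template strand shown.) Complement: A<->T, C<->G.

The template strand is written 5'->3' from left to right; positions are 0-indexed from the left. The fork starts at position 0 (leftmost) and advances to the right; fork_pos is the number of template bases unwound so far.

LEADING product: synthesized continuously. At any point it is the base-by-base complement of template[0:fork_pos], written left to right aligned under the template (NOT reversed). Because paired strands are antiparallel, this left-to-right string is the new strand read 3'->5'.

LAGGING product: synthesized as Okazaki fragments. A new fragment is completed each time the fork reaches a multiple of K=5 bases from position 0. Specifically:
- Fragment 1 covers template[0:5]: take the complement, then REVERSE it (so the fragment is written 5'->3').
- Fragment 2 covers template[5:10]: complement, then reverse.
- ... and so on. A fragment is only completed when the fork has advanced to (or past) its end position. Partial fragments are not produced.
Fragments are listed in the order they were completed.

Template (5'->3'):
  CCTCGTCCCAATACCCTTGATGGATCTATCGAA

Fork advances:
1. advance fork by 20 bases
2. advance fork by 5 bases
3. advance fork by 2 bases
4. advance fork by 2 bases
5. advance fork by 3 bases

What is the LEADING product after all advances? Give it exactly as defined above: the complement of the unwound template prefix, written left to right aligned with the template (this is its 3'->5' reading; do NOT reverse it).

Answer: GGAGCAGGGTTATGGGAACTACCTAGATAGCT

Derivation:
Step 1: advance 20 -> fork_pos = 0 + 20 = 20.
Step 2: advance 5 -> fork_pos = 20 + 5 = 25.
Step 3: advance 2 -> fork_pos = 25 + 2 = 27.
Step 4: advance 2 -> fork_pos = 27 + 2 = 29.
Step 5: advance 3 -> fork_pos = 29 + 3 = 32.
Unwound prefix: template[0:32] = CCTCGTCCCAATACCCTTGATGGATCTATCGA
Complement it base by base (A<->T, C<->G), keeping left-to-right order:
  [0:5] CCTCG -> GGAGC
  [5:10] TCCCA -> AGGGT
  [10:15] ATACC -> TATGG
  [15:20] CTTGA -> GAACT
  [20:25] TGGAT -> ACCTA
  [25:30] CTATC -> GATAG
  [30:32] GA -> CT
Concatenate: GGAGCAGGGTTATGGGAACTACCTAGATAGCT (length 32; written aligned with the template, i.e. 3'->5').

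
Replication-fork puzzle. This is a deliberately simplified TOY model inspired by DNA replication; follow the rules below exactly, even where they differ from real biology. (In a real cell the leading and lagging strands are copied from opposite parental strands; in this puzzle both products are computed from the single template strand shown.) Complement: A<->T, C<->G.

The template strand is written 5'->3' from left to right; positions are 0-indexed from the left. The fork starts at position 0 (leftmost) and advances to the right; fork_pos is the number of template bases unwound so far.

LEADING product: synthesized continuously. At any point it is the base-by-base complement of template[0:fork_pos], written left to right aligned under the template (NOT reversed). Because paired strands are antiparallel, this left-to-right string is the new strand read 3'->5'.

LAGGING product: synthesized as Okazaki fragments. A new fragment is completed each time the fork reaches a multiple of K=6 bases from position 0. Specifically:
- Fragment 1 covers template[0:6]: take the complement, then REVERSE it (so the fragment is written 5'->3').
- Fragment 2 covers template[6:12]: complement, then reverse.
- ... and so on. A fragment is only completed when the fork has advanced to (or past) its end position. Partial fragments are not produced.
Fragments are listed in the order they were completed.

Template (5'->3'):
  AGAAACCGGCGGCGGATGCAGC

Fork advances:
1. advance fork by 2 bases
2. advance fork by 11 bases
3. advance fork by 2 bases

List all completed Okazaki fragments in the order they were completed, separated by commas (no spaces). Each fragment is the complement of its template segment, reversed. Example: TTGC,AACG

Answer: GTTTCT,CCGCCG

Derivation:
Step 1: advance 2 -> fork_pos = 0 + 2 = 2. Next multiple of 6 is 6 (not reached); still 0 fragment(s).
Step 2: advance 11 -> fork_pos = 2 + 11 = 13. Reached multiple(s) of 6: 6, 12 -> fragments 1-2 completed (2 total).
Step 3: advance 2 -> fork_pos = 13 + 2 = 15. Next multiple of 6 is 18 (not reached); still 2 fragment(s).
Final fork_pos = 15, so 2 fragment(s) are complete. Build each: template segment -> complement -> reverse.
Fragment 1: template[0:6] = AGAAAC -> complement TCTTTG -> reversed GTTTCT
Fragment 2: template[6:12] = CGGCGG -> complement GCCGCC -> reversed CCGCCG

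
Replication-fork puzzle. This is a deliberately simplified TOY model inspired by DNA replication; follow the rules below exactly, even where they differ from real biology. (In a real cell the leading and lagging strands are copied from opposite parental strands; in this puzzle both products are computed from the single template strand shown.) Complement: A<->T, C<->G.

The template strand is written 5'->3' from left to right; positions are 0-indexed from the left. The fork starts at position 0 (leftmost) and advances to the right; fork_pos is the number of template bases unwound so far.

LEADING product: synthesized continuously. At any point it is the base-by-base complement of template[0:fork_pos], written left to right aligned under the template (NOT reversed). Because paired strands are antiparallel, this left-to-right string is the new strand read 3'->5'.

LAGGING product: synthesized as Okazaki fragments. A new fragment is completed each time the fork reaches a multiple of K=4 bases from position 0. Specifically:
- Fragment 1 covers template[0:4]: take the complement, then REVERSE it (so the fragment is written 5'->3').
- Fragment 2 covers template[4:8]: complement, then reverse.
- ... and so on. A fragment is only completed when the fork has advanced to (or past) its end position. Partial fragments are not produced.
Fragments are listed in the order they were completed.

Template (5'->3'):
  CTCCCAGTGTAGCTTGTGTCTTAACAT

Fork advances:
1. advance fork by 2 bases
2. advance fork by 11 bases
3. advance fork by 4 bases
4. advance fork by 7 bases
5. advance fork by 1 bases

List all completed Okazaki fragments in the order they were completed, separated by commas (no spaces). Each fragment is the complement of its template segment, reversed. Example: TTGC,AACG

Step 1: advance 2 -> fork_pos = 0 + 2 = 2. Next multiple of 4 is 4 (not reached); still 0 fragment(s).
Step 2: advance 11 -> fork_pos = 2 + 11 = 13. Reached multiple(s) of 4: 4, 8, 12 -> fragments 1-3 completed (3 total).
Step 3: advance 4 -> fork_pos = 13 + 4 = 17. Reached multiple(s) of 4: 16 -> fragment 4 completed (4 total).
Step 4: advance 7 -> fork_pos = 17 + 7 = 24. Reached multiple(s) of 4: 20, 24 -> fragments 5-6 completed (6 total).
Step 5: advance 1 -> fork_pos = 24 + 1 = 25. Next multiple of 4 is 28 (not reached); still 6 fragment(s).
Final fork_pos = 25, so 6 fragment(s) are complete. Build each: template segment -> complement -> reverse.
Fragment 1: template[0:4] = CTCC -> complement GAGG -> reversed GGAG
Fragment 2: template[4:8] = CAGT -> complement GTCA -> reversed ACTG
Fragment 3: template[8:12] = GTAG -> complement CATC -> reversed CTAC
Fragment 4: template[12:16] = CTTG -> complement GAAC -> reversed CAAG
Fragment 5: template[16:20] = TGTC -> complement ACAG -> reversed GACA
Fragment 6: template[20:24] = TTAA -> complement AATT -> reversed TTAA

Answer: GGAG,ACTG,CTAC,CAAG,GACA,TTAA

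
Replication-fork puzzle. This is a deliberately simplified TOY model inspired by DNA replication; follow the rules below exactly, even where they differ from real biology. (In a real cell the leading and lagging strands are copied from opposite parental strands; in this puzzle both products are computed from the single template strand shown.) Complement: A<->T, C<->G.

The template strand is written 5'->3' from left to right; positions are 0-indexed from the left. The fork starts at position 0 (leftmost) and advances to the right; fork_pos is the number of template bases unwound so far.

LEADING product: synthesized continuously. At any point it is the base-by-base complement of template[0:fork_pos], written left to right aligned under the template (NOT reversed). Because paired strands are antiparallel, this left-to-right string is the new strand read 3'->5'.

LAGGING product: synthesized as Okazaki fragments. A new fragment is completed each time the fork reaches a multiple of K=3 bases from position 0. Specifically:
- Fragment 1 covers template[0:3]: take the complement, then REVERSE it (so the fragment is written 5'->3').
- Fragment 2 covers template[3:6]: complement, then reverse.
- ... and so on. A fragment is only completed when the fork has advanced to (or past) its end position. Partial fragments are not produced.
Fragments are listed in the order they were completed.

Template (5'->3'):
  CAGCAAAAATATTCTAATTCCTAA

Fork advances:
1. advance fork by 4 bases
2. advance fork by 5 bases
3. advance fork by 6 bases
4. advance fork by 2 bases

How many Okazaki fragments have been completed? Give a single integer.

Answer: 5

Derivation:
Step 1: advance 4 -> fork_pos = 0 + 4 = 4. Reached multiple(s) of 3: 3 -> fragment 1 completed (1 total).
Step 2: advance 5 -> fork_pos = 4 + 5 = 9. Reached multiple(s) of 3: 6, 9 -> fragments 2-3 completed (3 total).
Step 3: advance 6 -> fork_pos = 9 + 6 = 15. Reached multiple(s) of 3: 12, 15 -> fragments 4-5 completed (5 total).
Step 4: advance 2 -> fork_pos = 15 + 2 = 17. Next multiple of 3 is 18 (not reached); still 5 fragment(s).
Check: final fork_pos = 17; the multiples of 3 that are <= 17 are 3..15 -> 17 // 3 = 5 completed fragment(s).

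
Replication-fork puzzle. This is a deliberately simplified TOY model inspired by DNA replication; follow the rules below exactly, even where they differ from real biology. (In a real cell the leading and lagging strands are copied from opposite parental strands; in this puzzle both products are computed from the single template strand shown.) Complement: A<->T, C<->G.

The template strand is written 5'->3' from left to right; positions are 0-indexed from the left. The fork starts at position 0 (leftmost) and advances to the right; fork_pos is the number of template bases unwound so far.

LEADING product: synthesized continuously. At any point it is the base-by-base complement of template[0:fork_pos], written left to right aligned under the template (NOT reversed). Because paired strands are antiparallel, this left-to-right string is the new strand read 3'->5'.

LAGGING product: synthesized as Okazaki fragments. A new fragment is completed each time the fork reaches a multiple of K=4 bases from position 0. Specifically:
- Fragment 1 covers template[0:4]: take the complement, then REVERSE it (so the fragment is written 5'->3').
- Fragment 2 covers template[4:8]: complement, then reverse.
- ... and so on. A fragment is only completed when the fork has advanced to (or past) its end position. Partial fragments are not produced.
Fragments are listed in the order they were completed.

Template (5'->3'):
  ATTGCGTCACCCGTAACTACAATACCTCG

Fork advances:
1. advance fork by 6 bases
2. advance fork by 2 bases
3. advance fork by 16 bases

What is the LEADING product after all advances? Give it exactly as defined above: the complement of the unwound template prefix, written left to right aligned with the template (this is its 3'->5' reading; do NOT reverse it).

Answer: TAACGCAGTGGGCATTGATGTTAT

Derivation:
Step 1: advance 6 -> fork_pos = 0 + 6 = 6.
Step 2: advance 2 -> fork_pos = 6 + 2 = 8.
Step 3: advance 16 -> fork_pos = 8 + 16 = 24.
Unwound prefix: template[0:24] = ATTGCGTCACCCGTAACTACAATA
Complement it base by base (A<->T, C<->G), keeping left-to-right order:
  [0:5] ATTGC -> TAACG
  [5:10] GTCAC -> CAGTG
  [10:15] CCGTA -> GGCAT
  [15:20] ACTAC -> TGATG
  [20:24] AATA -> TTAT
Concatenate: TAACGCAGTGGGCATTGATGTTAT (length 24; written aligned with the template, i.e. 3'->5').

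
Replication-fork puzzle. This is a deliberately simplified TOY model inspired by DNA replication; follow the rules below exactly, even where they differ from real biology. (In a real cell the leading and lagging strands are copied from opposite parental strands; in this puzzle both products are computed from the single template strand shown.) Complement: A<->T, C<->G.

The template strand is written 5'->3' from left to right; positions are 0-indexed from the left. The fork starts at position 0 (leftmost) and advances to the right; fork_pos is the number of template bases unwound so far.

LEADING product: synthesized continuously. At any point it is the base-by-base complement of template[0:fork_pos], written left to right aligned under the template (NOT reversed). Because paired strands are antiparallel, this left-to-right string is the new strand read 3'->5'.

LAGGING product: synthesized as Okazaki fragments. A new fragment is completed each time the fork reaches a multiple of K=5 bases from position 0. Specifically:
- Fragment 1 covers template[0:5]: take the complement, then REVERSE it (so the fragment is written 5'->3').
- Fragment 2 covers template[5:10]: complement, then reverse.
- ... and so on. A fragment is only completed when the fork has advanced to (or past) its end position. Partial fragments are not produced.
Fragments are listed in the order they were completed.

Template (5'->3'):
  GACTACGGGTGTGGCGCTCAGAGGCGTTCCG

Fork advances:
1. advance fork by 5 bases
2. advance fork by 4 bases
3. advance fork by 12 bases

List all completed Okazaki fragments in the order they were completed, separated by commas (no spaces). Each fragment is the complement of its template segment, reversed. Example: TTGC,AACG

Answer: TAGTC,ACCCG,GCCAC,TGAGC

Derivation:
Step 1: advance 5 -> fork_pos = 0 + 5 = 5. Reached multiple(s) of 5: 5 -> fragment 1 completed (1 total).
Step 2: advance 4 -> fork_pos = 5 + 4 = 9. Next multiple of 5 is 10 (not reached); still 1 fragment(s).
Step 3: advance 12 -> fork_pos = 9 + 12 = 21. Reached multiple(s) of 5: 10, 15, 20 -> fragments 2-4 completed (4 total).
Final fork_pos = 21, so 4 fragment(s) are complete. Build each: template segment -> complement -> reverse.
Fragment 1: template[0:5] = GACTA -> complement CTGAT -> reversed TAGTC
Fragment 2: template[5:10] = CGGGT -> complement GCCCA -> reversed ACCCG
Fragment 3: template[10:15] = GTGGC -> complement CACCG -> reversed GCCAC
Fragment 4: template[15:20] = GCTCA -> complement CGAGT -> reversed TGAGC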